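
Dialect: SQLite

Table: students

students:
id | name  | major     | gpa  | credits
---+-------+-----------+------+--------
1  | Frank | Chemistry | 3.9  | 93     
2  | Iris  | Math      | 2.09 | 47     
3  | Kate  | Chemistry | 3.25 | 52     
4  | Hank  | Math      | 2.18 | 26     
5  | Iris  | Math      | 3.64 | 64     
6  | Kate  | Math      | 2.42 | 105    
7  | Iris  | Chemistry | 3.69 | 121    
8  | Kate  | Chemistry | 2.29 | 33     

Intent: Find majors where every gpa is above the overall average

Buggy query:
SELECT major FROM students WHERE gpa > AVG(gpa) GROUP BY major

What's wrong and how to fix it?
Bug: WHERE evaluates per row before aggregation, so AVG() is unavailable

Fix: Compute the overall average in a scalar subquery and compare each group's MIN against it in HAVING

Corrected query:
SELECT major FROM students GROUP BY major HAVING MIN(gpa) > (SELECT AVG(gpa) FROM students)

Result:
(no rows)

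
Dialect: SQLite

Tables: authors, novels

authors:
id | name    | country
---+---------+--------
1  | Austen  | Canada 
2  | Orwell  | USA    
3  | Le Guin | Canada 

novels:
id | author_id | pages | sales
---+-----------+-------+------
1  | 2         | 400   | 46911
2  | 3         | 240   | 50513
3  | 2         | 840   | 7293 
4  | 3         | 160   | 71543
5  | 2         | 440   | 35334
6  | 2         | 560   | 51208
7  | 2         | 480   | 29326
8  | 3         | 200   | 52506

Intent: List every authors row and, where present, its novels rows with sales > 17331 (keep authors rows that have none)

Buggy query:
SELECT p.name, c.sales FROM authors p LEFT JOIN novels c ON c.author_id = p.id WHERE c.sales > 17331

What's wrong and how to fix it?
Bug: Filtering c.sales in WHERE discards the NULL rows produced by LEFT JOIN, turning it into an inner join

Fix: Move the right-table condition into the ON clause so unmatched parents are kept

Corrected query:
SELECT p.name, c.sales FROM authors p LEFT JOIN novels c ON c.author_id = p.id AND c.sales > 17331

Result:
name    | sales
--------+------
Austen  | NULL 
Orwell  | 29326
Orwell  | 35334
Orwell  | 46911
Orwell  | 51208
Le Guin | 50513
Le Guin | 52506
Le Guin | 71543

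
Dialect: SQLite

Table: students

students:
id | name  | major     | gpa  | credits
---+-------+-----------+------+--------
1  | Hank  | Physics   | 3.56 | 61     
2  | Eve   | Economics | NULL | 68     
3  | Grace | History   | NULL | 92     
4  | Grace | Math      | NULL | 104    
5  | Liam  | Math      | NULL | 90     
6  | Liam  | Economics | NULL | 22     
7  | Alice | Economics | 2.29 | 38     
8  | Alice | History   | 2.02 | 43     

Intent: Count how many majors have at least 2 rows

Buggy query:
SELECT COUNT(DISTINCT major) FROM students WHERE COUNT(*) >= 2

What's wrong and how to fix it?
Bug: COUNT(*) cannot appear in WHERE; the per-group count doesn't exist yet

Fix: Group first with HAVING COUNT(*) >= 2, then COUNT the resulting groups

Corrected query:
SELECT COUNT(*) FROM (SELECT major FROM students GROUP BY major HAVING COUNT(*) >= 2)

Result:
COUNT(*)
--------
3       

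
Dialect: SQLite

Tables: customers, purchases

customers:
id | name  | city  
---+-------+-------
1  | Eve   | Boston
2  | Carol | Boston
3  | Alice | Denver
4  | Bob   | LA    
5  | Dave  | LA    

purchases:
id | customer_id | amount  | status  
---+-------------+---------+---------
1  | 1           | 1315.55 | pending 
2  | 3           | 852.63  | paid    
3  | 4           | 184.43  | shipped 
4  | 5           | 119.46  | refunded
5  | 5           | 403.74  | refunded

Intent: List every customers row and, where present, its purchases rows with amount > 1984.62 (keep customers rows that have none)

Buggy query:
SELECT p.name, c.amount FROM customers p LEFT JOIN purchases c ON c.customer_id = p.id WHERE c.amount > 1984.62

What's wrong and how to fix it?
Bug: A WHERE condition on the right-hand table after LEFT JOIN drops unmatched parents

Fix: Put 'c.amount > 1984.62' in the JOIN's ON clause instead of WHERE

Corrected query:
SELECT p.name, c.amount FROM customers p LEFT JOIN purchases c ON c.customer_id = p.id AND c.amount > 1984.62

Result:
name  | amount
------+-------
Eve   | NULL  
Carol | NULL  
Alice | NULL  
Bob   | NULL  
Dave  | NULL  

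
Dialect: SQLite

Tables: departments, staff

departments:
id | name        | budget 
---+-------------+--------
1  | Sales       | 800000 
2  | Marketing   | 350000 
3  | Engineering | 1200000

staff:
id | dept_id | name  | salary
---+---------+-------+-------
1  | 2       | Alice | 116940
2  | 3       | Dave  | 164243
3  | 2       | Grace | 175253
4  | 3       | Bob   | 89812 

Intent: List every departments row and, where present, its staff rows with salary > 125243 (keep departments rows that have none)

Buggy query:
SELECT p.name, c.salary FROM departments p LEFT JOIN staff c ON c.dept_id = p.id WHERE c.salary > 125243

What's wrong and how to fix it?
Bug: Filtering c.salary in WHERE discards the NULL rows produced by LEFT JOIN, turning it into an inner join

Fix: Put 'c.salary > 125243' in the JOIN's ON clause instead of WHERE

Corrected query:
SELECT p.name, c.salary FROM departments p LEFT JOIN staff c ON c.dept_id = p.id AND c.salary > 125243

Result:
name        | salary
------------+-------
Sales       | NULL  
Marketing   | 175253
Engineering | 164243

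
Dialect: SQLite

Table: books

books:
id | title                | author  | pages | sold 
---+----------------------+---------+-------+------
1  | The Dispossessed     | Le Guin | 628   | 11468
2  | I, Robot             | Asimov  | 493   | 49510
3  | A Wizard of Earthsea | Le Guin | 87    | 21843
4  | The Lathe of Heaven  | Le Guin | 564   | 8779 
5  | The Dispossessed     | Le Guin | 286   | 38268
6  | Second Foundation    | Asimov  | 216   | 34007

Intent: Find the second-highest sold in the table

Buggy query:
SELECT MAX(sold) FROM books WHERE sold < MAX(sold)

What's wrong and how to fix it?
Bug: The inner MAX is an aggregate inside WHERE, which is not allowed

Fix: Put the inner MAX in a scalar subquery

Corrected query:
SELECT MAX(sold) FROM books WHERE sold < (SELECT MAX(sold) FROM books)

Result:
MAX(sold)
---------
38268    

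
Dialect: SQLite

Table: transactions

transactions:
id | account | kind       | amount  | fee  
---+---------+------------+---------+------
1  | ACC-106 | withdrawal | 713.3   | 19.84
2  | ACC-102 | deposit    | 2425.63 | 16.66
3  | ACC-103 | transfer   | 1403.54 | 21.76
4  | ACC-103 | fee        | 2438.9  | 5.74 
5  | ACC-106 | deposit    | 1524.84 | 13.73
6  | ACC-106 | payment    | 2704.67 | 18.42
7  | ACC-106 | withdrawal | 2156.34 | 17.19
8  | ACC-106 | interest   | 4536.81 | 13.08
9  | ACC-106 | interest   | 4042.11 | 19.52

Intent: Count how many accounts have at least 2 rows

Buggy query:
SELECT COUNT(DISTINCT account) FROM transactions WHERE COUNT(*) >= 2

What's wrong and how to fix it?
Bug: COUNT(*) cannot appear in WHERE; the per-group count doesn't exist yet

Fix: Use a subquery that GROUPs and filters with HAVING, then count its rows

Corrected query:
SELECT COUNT(*) FROM (SELECT account FROM transactions GROUP BY account HAVING COUNT(*) >= 2)

Result:
COUNT(*)
--------
2       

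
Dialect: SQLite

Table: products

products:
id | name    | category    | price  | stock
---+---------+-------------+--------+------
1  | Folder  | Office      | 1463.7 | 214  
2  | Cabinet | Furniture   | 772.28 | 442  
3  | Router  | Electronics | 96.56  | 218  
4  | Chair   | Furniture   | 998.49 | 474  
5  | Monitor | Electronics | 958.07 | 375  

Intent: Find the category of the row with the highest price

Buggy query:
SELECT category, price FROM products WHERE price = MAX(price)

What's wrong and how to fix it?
Bug: WHERE is evaluated per row; an aggregate over the whole table isn't defined there

Fix: Use a subquery: WHERE price = (SELECT MAX(price) FROM products)

Corrected query:
SELECT category, price FROM products WHERE price = (SELECT MAX(price) FROM products)

Result:
category | price 
---------+-------
Office   | 1463.7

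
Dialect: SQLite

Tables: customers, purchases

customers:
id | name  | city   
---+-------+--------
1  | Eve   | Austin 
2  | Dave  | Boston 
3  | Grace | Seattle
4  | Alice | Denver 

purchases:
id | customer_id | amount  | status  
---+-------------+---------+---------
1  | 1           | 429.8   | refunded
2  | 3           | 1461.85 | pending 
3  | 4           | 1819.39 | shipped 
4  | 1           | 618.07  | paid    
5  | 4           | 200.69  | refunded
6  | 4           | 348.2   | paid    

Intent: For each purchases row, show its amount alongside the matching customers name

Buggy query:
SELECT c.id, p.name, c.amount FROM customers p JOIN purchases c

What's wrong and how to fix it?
Bug: Missing join condition: each purchases row is matched to all customers rows instead of just its own

Fix: Specify the join condition linking the foreign key to the parent id

Corrected query:
SELECT c.id, p.name, c.amount FROM customers p JOIN purchases c ON c.customer_id = p.id

Result:
id | name  | amount 
---+-------+--------
1  | Eve   | 429.8  
2  | Grace | 1461.85
3  | Alice | 1819.39
4  | Eve   | 618.07 
5  | Alice | 200.69 
6  | Alice | 348.2  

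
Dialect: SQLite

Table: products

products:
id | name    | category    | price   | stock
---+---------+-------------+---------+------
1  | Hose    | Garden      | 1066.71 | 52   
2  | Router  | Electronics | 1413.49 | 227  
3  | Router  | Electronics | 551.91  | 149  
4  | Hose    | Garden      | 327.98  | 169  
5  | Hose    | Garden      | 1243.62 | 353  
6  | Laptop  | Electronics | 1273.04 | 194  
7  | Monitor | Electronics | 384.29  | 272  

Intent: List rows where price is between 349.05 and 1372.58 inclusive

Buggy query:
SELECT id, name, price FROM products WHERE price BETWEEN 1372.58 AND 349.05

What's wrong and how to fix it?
Bug: BETWEEN expects the lower bound first; with 1372.58 AND 349.05 the range is empty

Fix: Swap the bounds so the smaller value comes first

Corrected query:
SELECT id, name, price FROM products WHERE price BETWEEN 349.05 AND 1372.58

Result:
id | name    | price  
---+---------+--------
1  | Hose    | 1066.71
3  | Router  | 551.91 
5  | Hose    | 1243.62
6  | Laptop  | 1273.04
7  | Monitor | 384.29 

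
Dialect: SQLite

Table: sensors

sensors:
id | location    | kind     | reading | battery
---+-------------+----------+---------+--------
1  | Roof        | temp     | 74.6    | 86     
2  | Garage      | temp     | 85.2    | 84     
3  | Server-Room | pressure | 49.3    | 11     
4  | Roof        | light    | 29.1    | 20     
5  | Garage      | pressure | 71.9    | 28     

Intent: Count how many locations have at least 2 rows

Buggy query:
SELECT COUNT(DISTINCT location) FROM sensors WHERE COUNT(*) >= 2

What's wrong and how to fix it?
Bug: COUNT(*) cannot appear in WHERE; the per-group count doesn't exist yet

Fix: Group first with HAVING COUNT(*) >= 2, then COUNT the resulting groups

Corrected query:
SELECT COUNT(*) FROM (SELECT location FROM sensors GROUP BY location HAVING COUNT(*) >= 2)

Result:
COUNT(*)
--------
2       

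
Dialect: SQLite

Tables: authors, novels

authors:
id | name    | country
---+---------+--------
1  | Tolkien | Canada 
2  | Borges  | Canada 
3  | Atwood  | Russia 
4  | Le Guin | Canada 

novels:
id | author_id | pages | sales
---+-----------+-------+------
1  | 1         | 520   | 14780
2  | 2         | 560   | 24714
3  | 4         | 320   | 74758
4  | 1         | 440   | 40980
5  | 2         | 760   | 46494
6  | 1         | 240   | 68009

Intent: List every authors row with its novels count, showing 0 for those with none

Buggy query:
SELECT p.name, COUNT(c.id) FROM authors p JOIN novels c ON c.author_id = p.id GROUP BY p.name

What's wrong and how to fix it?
Bug: INNER JOIN drops authors rows that have no matching novels rows

Fix: Use LEFT JOIN so parents without children still appear (COUNT(c.id) gives 0)

Corrected query:
SELECT p.name, COUNT(c.id) FROM authors p LEFT JOIN novels c ON c.author_id = p.id GROUP BY p.name

Result:
name    | COUNT(c.id)
--------+------------
Atwood  | 0          
Borges  | 2          
Le Guin | 1          
Tolkien | 3          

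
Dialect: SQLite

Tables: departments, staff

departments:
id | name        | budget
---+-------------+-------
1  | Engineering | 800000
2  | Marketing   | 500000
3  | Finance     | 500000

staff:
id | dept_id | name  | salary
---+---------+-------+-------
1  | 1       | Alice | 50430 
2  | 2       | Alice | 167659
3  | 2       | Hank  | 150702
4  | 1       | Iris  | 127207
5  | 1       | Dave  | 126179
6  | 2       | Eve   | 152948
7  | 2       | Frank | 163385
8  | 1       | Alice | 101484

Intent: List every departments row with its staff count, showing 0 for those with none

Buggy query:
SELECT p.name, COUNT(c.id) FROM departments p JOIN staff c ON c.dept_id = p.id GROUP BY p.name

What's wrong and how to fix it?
Bug: INNER JOIN drops departments rows that have no matching staff rows

Fix: Switch to LEFT JOIN to retain unmatched parent rows

Corrected query:
SELECT p.name, COUNT(c.id) FROM departments p LEFT JOIN staff c ON c.dept_id = p.id GROUP BY p.name

Result:
name        | COUNT(c.id)
------------+------------
Engineering | 4          
Finance     | 0          
Marketing   | 4          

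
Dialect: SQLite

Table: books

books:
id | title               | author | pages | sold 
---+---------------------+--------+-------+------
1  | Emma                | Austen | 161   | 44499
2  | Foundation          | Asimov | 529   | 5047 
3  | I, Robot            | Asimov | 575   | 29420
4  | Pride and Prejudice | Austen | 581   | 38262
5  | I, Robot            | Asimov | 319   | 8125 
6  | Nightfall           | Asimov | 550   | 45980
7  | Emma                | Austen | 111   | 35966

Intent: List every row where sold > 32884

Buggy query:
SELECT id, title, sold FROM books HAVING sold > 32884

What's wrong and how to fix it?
Bug: This is a non-aggregate query (no GROUP BY, no aggregates), so in SQLite the HAVING clause is invalid here; a row-level condition belongs in WHERE

Fix: Use WHERE for row-level filtering

Corrected query:
SELECT id, title, sold FROM books WHERE sold > 32884

Result:
id | title               | sold 
---+---------------------+------
1  | Emma                | 44499
4  | Pride and Prejudice | 38262
6  | Nightfall           | 45980
7  | Emma                | 35966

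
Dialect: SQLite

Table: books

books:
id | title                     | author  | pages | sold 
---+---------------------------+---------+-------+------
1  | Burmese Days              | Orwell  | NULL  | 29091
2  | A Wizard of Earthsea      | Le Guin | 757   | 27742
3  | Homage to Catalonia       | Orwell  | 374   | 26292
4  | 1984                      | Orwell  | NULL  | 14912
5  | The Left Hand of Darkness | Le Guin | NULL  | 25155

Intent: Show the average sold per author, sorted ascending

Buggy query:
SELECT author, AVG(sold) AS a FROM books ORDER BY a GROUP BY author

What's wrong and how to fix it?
Bug: GROUP BY must precede ORDER BY

Fix: Move ORDER BY to the end, after GROUP BY

Corrected query:
SELECT author, AVG(sold) AS a FROM books GROUP BY author ORDER BY a

Result:
author  | a           
--------+-------------
Orwell  | 23431.666667
Le Guin | 26448.5     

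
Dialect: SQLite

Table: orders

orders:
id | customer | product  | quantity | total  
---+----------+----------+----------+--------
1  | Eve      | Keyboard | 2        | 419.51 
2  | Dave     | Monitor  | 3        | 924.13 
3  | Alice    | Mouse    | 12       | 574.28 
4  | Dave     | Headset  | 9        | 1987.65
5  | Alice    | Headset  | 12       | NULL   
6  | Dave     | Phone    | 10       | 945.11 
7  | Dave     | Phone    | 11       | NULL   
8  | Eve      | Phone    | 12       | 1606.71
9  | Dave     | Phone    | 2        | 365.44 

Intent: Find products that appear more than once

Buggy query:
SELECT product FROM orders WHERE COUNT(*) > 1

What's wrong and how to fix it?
Bug: WHERE can't reference COUNT(*); aggregates are computed after WHERE

Fix: Group first, then use HAVING for the count condition

Corrected query:
SELECT product FROM orders GROUP BY product HAVING COUNT(*) > 1

Result:
product
-------
Headset
Phone  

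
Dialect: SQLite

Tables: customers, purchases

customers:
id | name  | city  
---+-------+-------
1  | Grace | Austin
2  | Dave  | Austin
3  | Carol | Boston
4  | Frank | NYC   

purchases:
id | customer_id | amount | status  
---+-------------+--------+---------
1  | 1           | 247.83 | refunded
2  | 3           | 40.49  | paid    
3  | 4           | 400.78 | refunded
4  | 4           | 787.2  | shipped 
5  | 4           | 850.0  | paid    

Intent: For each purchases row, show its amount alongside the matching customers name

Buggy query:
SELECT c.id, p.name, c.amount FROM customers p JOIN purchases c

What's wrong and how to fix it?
Bug: JOIN with no ON clause produces a cartesian product; every purchases row pairs with every customers row

Fix: Add ON c.customer_id = p.id to the JOIN

Corrected query:
SELECT c.id, p.name, c.amount FROM customers p JOIN purchases c ON c.customer_id = p.id

Result:
id | name  | amount
---+-------+-------
1  | Grace | 247.83
2  | Carol | 40.49 
3  | Frank | 400.78
4  | Frank | 787.2 
5  | Frank | 850   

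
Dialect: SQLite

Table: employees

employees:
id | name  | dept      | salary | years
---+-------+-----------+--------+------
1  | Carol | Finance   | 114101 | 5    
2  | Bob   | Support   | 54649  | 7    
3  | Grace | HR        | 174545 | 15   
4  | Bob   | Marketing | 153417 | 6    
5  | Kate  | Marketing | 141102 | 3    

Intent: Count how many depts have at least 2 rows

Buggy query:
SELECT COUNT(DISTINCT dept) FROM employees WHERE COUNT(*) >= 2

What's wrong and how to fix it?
Bug: WHERE filters individual rows, not groups, so a group-level COUNT is invalid there

Fix: Group first with HAVING COUNT(*) >= 2, then COUNT the resulting groups

Corrected query:
SELECT COUNT(*) FROM (SELECT dept FROM employees GROUP BY dept HAVING COUNT(*) >= 2)

Result:
COUNT(*)
--------
1       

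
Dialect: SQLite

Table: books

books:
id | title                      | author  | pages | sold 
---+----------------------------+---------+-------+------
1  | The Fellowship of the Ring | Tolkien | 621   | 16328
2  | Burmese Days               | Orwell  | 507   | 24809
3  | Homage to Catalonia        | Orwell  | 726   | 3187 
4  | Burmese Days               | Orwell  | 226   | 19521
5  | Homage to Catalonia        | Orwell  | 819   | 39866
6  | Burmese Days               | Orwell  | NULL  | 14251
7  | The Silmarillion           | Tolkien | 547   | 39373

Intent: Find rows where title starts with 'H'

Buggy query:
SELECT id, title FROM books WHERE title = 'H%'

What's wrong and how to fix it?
Bug: '=' compares the literal string including the % character; pattern matching needs LIKE

Fix: Use LIKE for wildcard pattern matching

Corrected query:
SELECT id, title FROM books WHERE title LIKE 'H%'

Result:
id | title              
---+--------------------
3  | Homage to Catalonia
5  | Homage to Catalonia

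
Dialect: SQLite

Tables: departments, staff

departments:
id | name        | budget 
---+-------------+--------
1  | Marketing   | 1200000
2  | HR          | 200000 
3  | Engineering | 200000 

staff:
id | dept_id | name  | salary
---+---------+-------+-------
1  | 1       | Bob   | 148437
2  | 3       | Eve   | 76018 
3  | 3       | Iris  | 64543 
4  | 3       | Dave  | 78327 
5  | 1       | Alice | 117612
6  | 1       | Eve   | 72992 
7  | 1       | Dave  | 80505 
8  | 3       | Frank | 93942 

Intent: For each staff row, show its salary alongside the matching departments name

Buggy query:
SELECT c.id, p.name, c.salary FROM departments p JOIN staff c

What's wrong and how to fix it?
Bug: JOIN with no ON clause produces a cartesian product; every staff row pairs with every departments row

Fix: Specify the join condition linking the foreign key to the parent id

Corrected query:
SELECT c.id, p.name, c.salary FROM departments p JOIN staff c ON c.dept_id = p.id

Result:
id | name        | salary
---+-------------+-------
1  | Marketing   | 148437
2  | Engineering | 76018 
3  | Engineering | 64543 
4  | Engineering | 78327 
5  | Marketing   | 117612
6  | Marketing   | 72992 
7  | Marketing   | 80505 
8  | Engineering | 93942 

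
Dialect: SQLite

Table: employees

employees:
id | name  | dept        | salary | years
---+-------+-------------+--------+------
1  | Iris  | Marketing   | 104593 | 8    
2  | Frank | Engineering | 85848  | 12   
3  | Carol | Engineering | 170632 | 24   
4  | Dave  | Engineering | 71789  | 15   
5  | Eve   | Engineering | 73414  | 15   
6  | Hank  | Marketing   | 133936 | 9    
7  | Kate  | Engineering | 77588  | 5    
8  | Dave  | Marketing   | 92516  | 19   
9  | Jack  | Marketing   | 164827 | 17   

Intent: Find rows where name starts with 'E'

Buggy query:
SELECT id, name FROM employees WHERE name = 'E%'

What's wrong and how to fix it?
Bug: '=' compares the literal string including the % character; pattern matching needs LIKE

Fix: Replace '=' with LIKE so 'E%' is treated as a pattern

Corrected query:
SELECT id, name FROM employees WHERE name LIKE 'E%'

Result:
id | name
---+-----
5  | Eve 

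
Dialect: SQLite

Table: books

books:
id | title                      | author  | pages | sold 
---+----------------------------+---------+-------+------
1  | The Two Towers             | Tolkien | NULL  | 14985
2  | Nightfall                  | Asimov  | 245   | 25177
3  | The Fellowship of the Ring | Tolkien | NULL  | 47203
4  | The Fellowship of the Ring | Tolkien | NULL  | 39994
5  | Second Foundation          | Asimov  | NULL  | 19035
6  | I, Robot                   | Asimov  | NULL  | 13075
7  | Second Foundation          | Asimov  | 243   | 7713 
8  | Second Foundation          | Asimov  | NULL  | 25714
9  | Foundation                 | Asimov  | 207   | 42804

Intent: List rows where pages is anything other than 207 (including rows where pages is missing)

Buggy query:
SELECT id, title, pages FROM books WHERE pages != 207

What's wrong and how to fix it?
Bug: 'pages != 207' is unknown when pages is NULL, so NULL rows are silently excluded

Fix: Handle NULL separately with IS NULL alongside the inequality

Corrected query:
SELECT id, title, pages FROM books WHERE pages != 207 OR pages IS NULL

Result:
id | title                      | pages
---+----------------------------+------
1  | The Two Towers             | NULL 
2  | Nightfall                  | 245  
3  | The Fellowship of the Ring | NULL 
4  | The Fellowship of the Ring | NULL 
5  | Second Foundation          | NULL 
6  | I, Robot                   | NULL 
7  | Second Foundation          | 243  
8  | Second Foundation          | NULL 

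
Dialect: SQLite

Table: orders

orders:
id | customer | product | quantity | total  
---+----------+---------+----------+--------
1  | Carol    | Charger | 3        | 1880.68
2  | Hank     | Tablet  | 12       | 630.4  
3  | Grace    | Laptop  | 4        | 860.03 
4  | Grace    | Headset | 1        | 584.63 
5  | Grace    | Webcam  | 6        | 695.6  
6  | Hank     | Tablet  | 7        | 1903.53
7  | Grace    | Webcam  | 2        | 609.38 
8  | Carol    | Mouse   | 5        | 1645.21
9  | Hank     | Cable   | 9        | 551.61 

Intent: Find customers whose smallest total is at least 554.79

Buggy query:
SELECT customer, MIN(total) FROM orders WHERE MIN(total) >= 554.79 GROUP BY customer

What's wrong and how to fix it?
Bug: MIN() in WHERE is a misuse of aggregate

Fix: Use HAVING for the per-group MIN condition

Corrected query:
SELECT customer, MIN(total) FROM orders GROUP BY customer HAVING MIN(total) >= 554.79

Result:
customer | MIN(total)
---------+-----------
Carol    | 1645.21   
Grace    | 584.63    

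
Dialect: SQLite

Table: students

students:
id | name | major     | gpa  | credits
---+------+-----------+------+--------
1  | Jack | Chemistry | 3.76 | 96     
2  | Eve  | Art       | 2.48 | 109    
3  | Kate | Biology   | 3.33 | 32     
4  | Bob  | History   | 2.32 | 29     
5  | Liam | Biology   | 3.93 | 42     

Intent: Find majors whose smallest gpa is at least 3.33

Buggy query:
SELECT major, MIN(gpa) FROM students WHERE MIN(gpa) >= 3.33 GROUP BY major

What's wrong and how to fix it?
Bug: Aggregates like MIN are computed per group after WHERE runs

Fix: Use HAVING for the per-group MIN condition

Corrected query:
SELECT major, MIN(gpa) FROM students GROUP BY major HAVING MIN(gpa) >= 3.33

Result:
major     | MIN(gpa)
----------+---------
Biology   | 3.33    
Chemistry | 3.76    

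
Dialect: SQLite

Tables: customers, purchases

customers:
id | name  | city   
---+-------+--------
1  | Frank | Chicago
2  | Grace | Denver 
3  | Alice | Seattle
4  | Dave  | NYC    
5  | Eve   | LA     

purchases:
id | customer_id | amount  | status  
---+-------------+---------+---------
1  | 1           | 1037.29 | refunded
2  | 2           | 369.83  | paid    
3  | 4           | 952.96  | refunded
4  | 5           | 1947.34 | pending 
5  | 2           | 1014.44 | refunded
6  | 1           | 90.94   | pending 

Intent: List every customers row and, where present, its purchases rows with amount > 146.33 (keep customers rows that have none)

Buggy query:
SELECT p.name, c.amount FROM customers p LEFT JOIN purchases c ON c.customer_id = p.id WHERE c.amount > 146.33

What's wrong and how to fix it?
Bug: Filtering c.amount in WHERE discards the NULL rows produced by LEFT JOIN, turning it into an inner join

Fix: Move the right-table condition into the ON clause so unmatched parents are kept

Corrected query:
SELECT p.name, c.amount FROM customers p LEFT JOIN purchases c ON c.customer_id = p.id AND c.amount > 146.33

Result:
name  | amount 
------+--------
Frank | 1037.29
Grace | 369.83 
Grace | 1014.44
Alice | NULL   
Dave  | 952.96 
Eve   | 1947.34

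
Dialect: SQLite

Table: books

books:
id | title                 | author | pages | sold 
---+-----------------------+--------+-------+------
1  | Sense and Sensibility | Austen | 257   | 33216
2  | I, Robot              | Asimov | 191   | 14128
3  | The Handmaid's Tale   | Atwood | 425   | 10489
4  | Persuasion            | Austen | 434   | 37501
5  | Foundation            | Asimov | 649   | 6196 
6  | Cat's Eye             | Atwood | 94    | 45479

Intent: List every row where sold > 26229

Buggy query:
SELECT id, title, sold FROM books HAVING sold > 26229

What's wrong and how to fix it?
Bug: HAVING filters the output of aggregation, but this query has no GROUP BY and no aggregate functions, so SQLite rejects it (HAVING clause on a non-aggregate query); the condition here is per row

Fix: Replace HAVING with WHERE since the condition applies to individual rows

Corrected query:
SELECT id, title, sold FROM books WHERE sold > 26229

Result:
id | title                 | sold 
---+-----------------------+------
1  | Sense and Sensibility | 33216
4  | Persuasion            | 37501
6  | Cat's Eye             | 45479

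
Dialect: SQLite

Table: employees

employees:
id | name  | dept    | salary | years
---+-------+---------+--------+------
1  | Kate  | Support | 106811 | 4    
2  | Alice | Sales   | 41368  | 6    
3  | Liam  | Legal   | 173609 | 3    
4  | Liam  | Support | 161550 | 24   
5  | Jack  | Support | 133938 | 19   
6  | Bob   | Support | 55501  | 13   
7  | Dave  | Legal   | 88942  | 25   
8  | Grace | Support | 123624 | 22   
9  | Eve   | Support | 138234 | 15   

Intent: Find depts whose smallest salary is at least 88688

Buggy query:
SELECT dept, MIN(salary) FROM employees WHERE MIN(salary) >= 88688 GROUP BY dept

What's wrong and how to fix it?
Bug: MIN() in WHERE is a misuse of aggregate

Fix: Use HAVING for the per-group MIN condition

Corrected query:
SELECT dept, MIN(salary) FROM employees GROUP BY dept HAVING MIN(salary) >= 88688

Result:
dept  | MIN(salary)
------+------------
Legal | 88942      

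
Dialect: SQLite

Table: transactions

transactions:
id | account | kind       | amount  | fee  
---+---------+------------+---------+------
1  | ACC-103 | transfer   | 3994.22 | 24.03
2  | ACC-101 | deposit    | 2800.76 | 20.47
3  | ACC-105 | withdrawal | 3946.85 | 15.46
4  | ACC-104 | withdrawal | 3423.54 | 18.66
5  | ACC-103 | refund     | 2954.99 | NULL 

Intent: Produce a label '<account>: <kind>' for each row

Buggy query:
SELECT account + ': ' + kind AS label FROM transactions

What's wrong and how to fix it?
Bug: SQLite uses || for string concatenation; + coerces text to numbers (yielding 0)

Fix: Replace + with || to concatenate text

Corrected query:
SELECT account || ': ' || kind AS label FROM transactions

Result:
label              
-------------------
ACC-103: transfer  
ACC-101: deposit   
ACC-105: withdrawal
ACC-104: withdrawal
ACC-103: refund    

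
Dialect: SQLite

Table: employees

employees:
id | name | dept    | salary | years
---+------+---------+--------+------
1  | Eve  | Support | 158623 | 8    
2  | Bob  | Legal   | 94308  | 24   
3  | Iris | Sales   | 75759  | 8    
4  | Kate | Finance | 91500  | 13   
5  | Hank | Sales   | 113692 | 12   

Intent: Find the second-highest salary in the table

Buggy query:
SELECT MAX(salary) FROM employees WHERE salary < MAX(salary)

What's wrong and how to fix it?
Bug: The inner MAX is an aggregate inside WHERE, which is not allowed

Fix: Compute the overall MAX in a subquery, then take MAX of rows below it

Corrected query:
SELECT MAX(salary) FROM employees WHERE salary < (SELECT MAX(salary) FROM employees)

Result:
MAX(salary)
-----------
113692     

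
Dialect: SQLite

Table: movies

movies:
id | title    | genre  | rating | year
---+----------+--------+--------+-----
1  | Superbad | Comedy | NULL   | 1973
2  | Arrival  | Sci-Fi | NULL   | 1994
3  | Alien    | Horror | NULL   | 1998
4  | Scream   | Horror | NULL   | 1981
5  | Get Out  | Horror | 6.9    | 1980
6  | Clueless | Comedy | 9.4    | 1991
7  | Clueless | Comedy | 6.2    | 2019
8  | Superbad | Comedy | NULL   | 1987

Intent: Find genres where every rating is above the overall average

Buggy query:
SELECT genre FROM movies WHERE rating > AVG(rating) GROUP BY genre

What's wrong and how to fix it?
Bug: AVG() is an aggregate; it can't sit directly in WHERE

Fix: Compute the overall average in a scalar subquery and compare each group's MIN against it in HAVING

Corrected query:
SELECT genre FROM movies GROUP BY genre HAVING MIN(rating) > (SELECT AVG(rating) FROM movies)

Result:
(no rows)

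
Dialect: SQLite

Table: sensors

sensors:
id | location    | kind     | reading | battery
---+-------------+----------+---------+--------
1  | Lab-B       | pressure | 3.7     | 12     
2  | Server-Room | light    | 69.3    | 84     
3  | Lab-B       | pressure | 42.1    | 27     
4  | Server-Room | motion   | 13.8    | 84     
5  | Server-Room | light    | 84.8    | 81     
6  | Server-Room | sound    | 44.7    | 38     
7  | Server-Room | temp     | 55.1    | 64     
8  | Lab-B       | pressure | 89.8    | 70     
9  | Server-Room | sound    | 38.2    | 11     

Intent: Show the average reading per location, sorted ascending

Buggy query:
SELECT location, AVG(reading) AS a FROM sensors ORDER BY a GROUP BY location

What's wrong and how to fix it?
Bug: GROUP BY must precede ORDER BY

Fix: Move ORDER BY to the end, after GROUP BY

Corrected query:
SELECT location, AVG(reading) AS a FROM sensors GROUP BY location ORDER BY a

Result:
location    | a        
------------+----------
Lab-B       | 45.2     
Server-Room | 50.983333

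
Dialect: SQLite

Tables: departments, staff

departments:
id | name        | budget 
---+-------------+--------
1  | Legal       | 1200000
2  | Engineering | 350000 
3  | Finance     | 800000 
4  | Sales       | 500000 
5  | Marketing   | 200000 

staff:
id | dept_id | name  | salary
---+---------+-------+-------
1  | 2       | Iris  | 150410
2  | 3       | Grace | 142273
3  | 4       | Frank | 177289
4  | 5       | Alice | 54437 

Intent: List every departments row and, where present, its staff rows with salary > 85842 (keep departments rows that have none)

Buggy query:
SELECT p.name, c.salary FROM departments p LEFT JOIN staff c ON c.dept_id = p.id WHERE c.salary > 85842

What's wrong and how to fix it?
Bug: Filtering c.salary in WHERE discards the NULL rows produced by LEFT JOIN, turning it into an inner join

Fix: Move the right-table condition into the ON clause so unmatched parents are kept

Corrected query:
SELECT p.name, c.salary FROM departments p LEFT JOIN staff c ON c.dept_id = p.id AND c.salary > 85842

Result:
name        | salary
------------+-------
Legal       | NULL  
Engineering | 150410
Finance     | 142273
Sales       | 177289
Marketing   | NULL  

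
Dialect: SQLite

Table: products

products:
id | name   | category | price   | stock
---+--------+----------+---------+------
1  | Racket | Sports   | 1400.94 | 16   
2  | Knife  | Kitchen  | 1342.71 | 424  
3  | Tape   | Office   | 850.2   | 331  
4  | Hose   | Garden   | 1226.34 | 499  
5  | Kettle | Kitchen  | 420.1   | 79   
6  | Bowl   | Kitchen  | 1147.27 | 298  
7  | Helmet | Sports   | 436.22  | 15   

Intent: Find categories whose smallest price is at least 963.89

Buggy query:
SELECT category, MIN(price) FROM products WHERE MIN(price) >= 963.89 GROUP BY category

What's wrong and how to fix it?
Bug: MIN() in WHERE is a misuse of aggregate

Fix: Replace WHERE with HAVING after the GROUP BY

Corrected query:
SELECT category, MIN(price) FROM products GROUP BY category HAVING MIN(price) >= 963.89

Result:
category | MIN(price)
---------+-----------
Garden   | 1226.34   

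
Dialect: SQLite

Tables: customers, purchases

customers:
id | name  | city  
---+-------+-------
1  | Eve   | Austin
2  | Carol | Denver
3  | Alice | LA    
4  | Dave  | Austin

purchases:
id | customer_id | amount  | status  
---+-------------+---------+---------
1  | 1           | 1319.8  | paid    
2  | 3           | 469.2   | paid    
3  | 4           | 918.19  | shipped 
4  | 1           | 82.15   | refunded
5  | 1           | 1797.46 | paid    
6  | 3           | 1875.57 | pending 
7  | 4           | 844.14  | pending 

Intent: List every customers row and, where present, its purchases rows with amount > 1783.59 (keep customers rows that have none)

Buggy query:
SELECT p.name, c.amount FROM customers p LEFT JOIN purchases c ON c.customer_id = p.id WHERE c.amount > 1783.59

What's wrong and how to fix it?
Bug: Filtering c.amount in WHERE discards the NULL rows produced by LEFT JOIN, turning it into an inner join

Fix: Put 'c.amount > 1783.59' in the JOIN's ON clause instead of WHERE

Corrected query:
SELECT p.name, c.amount FROM customers p LEFT JOIN purchases c ON c.customer_id = p.id AND c.amount > 1783.59

Result:
name  | amount 
------+--------
Eve   | 1797.46
Carol | NULL   
Alice | 1875.57
Dave  | NULL   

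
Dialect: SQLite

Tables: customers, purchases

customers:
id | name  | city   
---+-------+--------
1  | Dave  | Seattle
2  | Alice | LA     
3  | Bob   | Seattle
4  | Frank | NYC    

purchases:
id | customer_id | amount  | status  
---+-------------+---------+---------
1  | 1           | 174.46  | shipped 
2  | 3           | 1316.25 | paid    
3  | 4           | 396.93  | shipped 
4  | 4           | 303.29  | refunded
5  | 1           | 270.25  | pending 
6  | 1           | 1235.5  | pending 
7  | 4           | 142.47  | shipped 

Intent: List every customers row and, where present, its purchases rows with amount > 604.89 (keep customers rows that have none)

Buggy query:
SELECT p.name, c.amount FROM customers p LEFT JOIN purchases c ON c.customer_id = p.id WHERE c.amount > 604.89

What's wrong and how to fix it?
Bug: Filtering c.amount in WHERE discards the NULL rows produced by LEFT JOIN, turning it into an inner join

Fix: Put 'c.amount > 604.89' in the JOIN's ON clause instead of WHERE

Corrected query:
SELECT p.name, c.amount FROM customers p LEFT JOIN purchases c ON c.customer_id = p.id AND c.amount > 604.89

Result:
name  | amount 
------+--------
Dave  | 1235.5 
Alice | NULL   
Bob   | 1316.25
Frank | NULL   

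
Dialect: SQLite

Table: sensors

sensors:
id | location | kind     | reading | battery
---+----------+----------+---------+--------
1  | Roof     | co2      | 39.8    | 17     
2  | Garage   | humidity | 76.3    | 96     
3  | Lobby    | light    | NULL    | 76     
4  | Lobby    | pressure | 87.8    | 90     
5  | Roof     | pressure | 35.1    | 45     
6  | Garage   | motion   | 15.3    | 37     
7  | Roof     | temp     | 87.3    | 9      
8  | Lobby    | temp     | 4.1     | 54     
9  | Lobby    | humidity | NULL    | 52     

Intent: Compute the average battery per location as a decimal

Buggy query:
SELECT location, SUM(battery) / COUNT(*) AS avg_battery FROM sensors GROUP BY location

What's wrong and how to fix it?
Bug: SUM(battery) and COUNT(*) are both integers; the division truncates the fractional part

Fix: Cast one side to REAL so the division keeps the fractional part

Corrected query:
SELECT location, SUM(battery) * 1.0 / COUNT(*) AS avg_battery FROM sensors GROUP BY location

Result:
location | avg_battery
---------+------------
Garage   | 66.5       
Lobby    | 68         
Roof     | 23.666667  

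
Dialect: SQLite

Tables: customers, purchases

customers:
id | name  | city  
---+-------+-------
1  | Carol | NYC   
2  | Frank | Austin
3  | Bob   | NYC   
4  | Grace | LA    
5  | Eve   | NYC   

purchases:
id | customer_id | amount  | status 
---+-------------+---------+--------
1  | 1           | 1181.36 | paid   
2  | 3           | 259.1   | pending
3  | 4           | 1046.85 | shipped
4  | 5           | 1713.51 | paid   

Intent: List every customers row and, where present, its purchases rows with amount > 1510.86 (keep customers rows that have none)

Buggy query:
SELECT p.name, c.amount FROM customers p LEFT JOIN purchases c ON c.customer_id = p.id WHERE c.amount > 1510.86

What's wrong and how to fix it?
Bug: A WHERE condition on the right-hand table after LEFT JOIN drops unmatched parents

Fix: Put 'c.amount > 1510.86' in the JOIN's ON clause instead of WHERE

Corrected query:
SELECT p.name, c.amount FROM customers p LEFT JOIN purchases c ON c.customer_id = p.id AND c.amount > 1510.86

Result:
name  | amount 
------+--------
Carol | NULL   
Frank | NULL   
Bob   | NULL   
Grace | NULL   
Eve   | 1713.51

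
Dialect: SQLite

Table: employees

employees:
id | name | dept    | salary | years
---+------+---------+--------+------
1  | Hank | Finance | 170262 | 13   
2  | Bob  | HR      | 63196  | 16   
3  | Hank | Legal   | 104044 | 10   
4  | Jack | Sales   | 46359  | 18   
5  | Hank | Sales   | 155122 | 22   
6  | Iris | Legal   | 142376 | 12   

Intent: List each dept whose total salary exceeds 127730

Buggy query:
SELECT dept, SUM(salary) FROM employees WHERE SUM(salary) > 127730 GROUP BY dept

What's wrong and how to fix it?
Bug: SUM(salary) is an aggregate, but WHERE filters rows before aggregation

Fix: Move the aggregate condition to a HAVING clause

Corrected query:
SELECT dept, SUM(salary) FROM employees GROUP BY dept HAVING SUM(salary) > 127730

Result:
dept    | SUM(salary)
--------+------------
Finance | 170262     
Legal   | 246420     
Sales   | 201481     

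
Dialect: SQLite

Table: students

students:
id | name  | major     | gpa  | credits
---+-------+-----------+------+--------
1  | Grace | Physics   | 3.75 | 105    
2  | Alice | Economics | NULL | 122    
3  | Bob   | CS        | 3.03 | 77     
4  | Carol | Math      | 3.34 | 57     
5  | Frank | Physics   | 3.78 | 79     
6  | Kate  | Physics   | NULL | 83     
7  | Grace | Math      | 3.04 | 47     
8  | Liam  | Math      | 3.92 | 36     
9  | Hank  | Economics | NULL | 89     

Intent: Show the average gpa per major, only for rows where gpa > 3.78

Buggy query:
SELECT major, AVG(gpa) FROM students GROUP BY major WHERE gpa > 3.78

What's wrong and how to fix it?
Bug: Row-level WHERE must come before GROUP BY in the clause order

Fix: Place WHERE between FROM and GROUP BY

Corrected query:
SELECT major, AVG(gpa) FROM students WHERE gpa > 3.78 GROUP BY major

Result:
major | AVG(gpa)
------+---------
Math  | 3.92    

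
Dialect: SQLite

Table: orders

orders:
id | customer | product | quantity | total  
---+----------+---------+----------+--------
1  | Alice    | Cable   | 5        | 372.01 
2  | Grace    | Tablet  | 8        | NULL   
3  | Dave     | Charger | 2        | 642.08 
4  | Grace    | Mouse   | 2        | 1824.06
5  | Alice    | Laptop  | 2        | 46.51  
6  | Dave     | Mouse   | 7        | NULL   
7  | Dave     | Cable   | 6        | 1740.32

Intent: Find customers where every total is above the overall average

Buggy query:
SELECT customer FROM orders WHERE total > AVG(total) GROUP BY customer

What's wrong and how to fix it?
Bug: AVG() is an aggregate; it can't sit directly in WHERE

Fix: Use a subquery for AVG and a HAVING MIN(...) filter so the condition holds for every row in the group

Corrected query:
SELECT customer FROM orders GROUP BY customer HAVING MIN(total) > (SELECT AVG(total) FROM orders)

Result:
customer
--------
Grace   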